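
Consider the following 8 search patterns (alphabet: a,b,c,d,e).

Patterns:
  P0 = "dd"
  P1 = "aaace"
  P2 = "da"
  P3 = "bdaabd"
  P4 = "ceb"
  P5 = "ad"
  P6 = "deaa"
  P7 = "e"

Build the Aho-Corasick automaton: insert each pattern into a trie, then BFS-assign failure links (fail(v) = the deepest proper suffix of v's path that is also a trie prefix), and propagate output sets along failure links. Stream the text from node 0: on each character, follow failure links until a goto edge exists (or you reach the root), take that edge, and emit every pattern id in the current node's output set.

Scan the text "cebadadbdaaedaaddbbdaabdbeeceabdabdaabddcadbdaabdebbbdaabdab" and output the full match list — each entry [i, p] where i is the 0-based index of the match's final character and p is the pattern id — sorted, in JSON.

Build:
Trie (insert patterns):
  n0 'ε': a→3 b→9 c→15 d→1 e→22
  n1 'd': a→8 d→2 e→19
  n2 'dd': ·  [P0 ends]
  n3 'a': a→4 d→18
  n4 'aa': a→5
  n5 'aaa': c→6
  n6 'aaac': e→7
  n7 'aaace': ·  [P1 ends]
  n8 'da': ·  [P2 ends]
  n9 'b': d→10
  n10 'bd': a→11
  n11 'bda': a→12
  n12 'bdaa': b→13
  n13 'bdaab': d→14
  n14 'bdaabd': ·  [P3 ends]
  n15 'c': e→16
  n16 'ce': b→17
  n17 'ceb': ·  [P4 ends]
  n18 'ad': ·  [P5 ends]
  n19 'de': a→20
  n20 'dea': a→21
  n21 'deaa': ·  [P6 ends]
  n22 'e': ·  [P7 ends]

Failure links (BFS by depth):
  fail(1) 'd': from fail(0)=0 chase 'd': 0 ⇒ 0;  out=∅∪out(0)=∅
  fail(3) 'a': from fail(0)=0 chase 'a': 0 ⇒ 0;  out=∅∪out(0)=∅
  fail(9) 'b': from fail(0)=0 chase 'b': 0 ⇒ 0;  out=∅∪out(0)=∅
  fail(15) 'c': from fail(0)=0 chase 'c': 0 ⇒ 0;  out=∅∪out(0)=∅
  fail(22) 'e': from fail(0)=0 chase 'e': 0 ⇒ 0;  out={7}∪out(0)={7}
  fail(2) 'dd': from fail(1)=0 chase 'd': 0 ⇒ 1;  out={0}∪out(1)={0}
  fail(4) 'aa': from fail(3)=0 chase 'a': 0 ⇒ 3;  out=∅∪out(3)=∅
  fail(8) 'da': from fail(1)=0 chase 'a': 0 ⇒ 3;  out={2}∪out(3)={2}
  fail(10) 'bd': from fail(9)=0 chase 'd': 0 ⇒ 1;  out=∅∪out(1)=∅
  fail(16) 'ce': from fail(15)=0 chase 'e': 0 ⇒ 22;  out=∅∪out(22)={7}
  fail(18) 'ad': from fail(3)=0 chase 'd': 0 ⇒ 1;  out={5}∪out(1)={5}
  fail(19) 'de': from fail(1)=0 chase 'e': 0 ⇒ 22;  out=∅∪out(22)={7}
  fail(5) 'aaa': from fail(4)=3 chase 'a': 3 ⇒ 4;  out=∅∪out(4)=∅
  fail(11) 'bda': from fail(10)=1 chase 'a': 1 ⇒ 8;  out=∅∪out(8)={2}
  fail(17) 'ceb': from fail(16)=22 chase 'b': 22→0 ⇒ 9;  out={4}∪out(9)={4}
  fail(20) 'dea': from fail(19)=22 chase 'a': 22→0 ⇒ 3;  out=∅∪out(3)=∅
  fail(6) 'aaac': from fail(5)=4 chase 'c': 4→3→0 ⇒ 15;  out=∅∪out(15)=∅
  fail(12) 'bdaa': from fail(11)=8 chase 'a': 8→3 ⇒ 4;  out=∅∪out(4)=∅
  fail(21) 'deaa': from fail(20)=3 chase 'a': 3 ⇒ 4;  out={6}∪out(4)={6}
  fail(7) 'aaace': from fail(6)=15 chase 'e': 15 ⇒ 16;  out={1}∪out(16)={1,7}
  fail(13) 'bdaab': from fail(12)=4 chase 'b': 4→3→0 ⇒ 9;  out=∅∪out(9)=∅
  fail(14) 'bdaabd': from fail(13)=9 chase 'd': 9 ⇒ 10;  out={3}∪out(10)={3}

Text stream:
pos 0 'c': at 15
pos 1 'e': at 16  ** P7@[1:1]
pos 2 'b': at 17  ** P4@[0:2]
pos 3 'a': at 3 (via fail)
pos 4 'd': at 18  ** P5@[3:4]
pos 5 'a': at 8 (via fail)  ** P2@[4:5]
pos 6 'd': at 18 (via fail)  ** P5@[5:6]
pos 7 'b': at 9 (via fail)
pos 8 'd': at 10
pos 9 'a': at 11  ** P2@[8:9]
pos 10 'a': at 12
pos 11 'e': at 22 (via fail)  ** P7@[11:11]
pos 12 'd': at 1 (via fail)
pos 13 'a': at 8  ** P2@[12:13]
pos 14 'a': at 4 (via fail)
pos 15 'd': at 18 (via fail)  ** P5@[14:15]
pos 16 'd': at 2 (via fail)  ** P0@[15:16]
pos 17 'b': at 9 (via fail)
pos 18 'b': at 9 (via fail)
pos 19 'd': at 10
pos 20 'a': at 11  ** P2@[19:20]
pos 21 'a': at 12
pos 22 'b': at 13
pos 23 'd': at 14  ** P3@[18:23]
pos 24 'b': at 9 (via fail)
pos 25 'e': at 22 (via fail)  ** P7@[25:25]
pos 26 'e': at 22 (via fail)  ** P7@[26:26]
pos 27 'c': at 15 (via fail)
pos 28 'e': at 16  ** P7@[28:28]
pos 29 'a': at 3 (via fail)
pos 30 'b': at 9 (via fail)
pos 31 'd': at 10
pos 32 'a': at 11  ** P2@[31:32]
pos 33 'b': at 9 (via fail)
pos 34 'd': at 10
pos 35 'a': at 11  ** P2@[34:35]
pos 36 'a': at 12
pos 37 'b': at 13
pos 38 'd': at 14  ** P3@[33:38]
pos 39 'd': at 2 (via fail)  ** P0@[38:39]
pos 40 'c': at 15 (via fail)
pos 41 'a': at 3 (via fail)
pos 42 'd': at 18  ** P5@[41:42]
pos 43 'b': at 9 (via fail)
pos 44 'd': at 10
pos 45 'a': at 11  ** P2@[44:45]
pos 46 'a': at 12
pos 47 'b': at 13
pos 48 'd': at 14  ** P3@[43:48]
pos 49 'e': at 19 (via fail)  ** P7@[49:49]
pos 50 'b': at 9 (via fail)
pos 51 'b': at 9 (via fail)
pos 52 'b': at 9 (via fail)
pos 53 'd': at 10
pos 54 'a': at 11  ** P2@[53:54]
pos 55 'a': at 12
pos 56 'b': at 13
pos 57 'd': at 14  ** P3@[52:57]
pos 58 'a': at 11 (via fail)  ** P2@[57:58]
pos 59 'b': at 9 (via fail)

All matches (sorted): [[1,7],[2,4],[4,5],[5,2],[6,5],[9,2],[11,7],[13,2],[15,5],[16,0],[20,2],[23,3],[25,7],[26,7],[28,7],[32,2],[35,2],[38,3],[39,0],[42,5],[45,2],[48,3],[49,7],[54,2],[57,3],[58,2]]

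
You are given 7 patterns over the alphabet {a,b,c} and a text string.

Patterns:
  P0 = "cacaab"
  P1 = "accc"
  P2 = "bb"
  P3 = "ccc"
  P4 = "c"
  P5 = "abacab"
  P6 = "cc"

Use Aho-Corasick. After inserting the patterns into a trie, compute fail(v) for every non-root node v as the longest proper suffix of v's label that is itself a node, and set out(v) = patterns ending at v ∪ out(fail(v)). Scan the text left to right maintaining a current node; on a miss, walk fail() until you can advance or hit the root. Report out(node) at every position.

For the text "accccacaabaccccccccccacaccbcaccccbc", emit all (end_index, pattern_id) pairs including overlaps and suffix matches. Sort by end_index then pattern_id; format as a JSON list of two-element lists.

Build automaton:
Trie nodes:
  0='ε' goto a→7 b→11 c→1
  1='c' goto a→2 c→13  [P4 ends]
  2='ca' goto c→3
  3='cac' goto a→4
  4='caca' goto a→5
  5='cacaa' goto b→6
  6='cacaab' goto ·  [P0 ends]
  7='a' goto b→15 c→8
  8='ac' goto c→9
  9='acc' goto c→10
  10='accc' goto ·  [P1 ends]
  11='b' goto b→12
  12='bb' goto ·  [P2 ends]
  13='cc' goto c→14  [P6 ends]
  14='ccc' goto ·  [P3 ends]
  15='ab' goto a→16
  16='aba' goto c→17
  17='abac' goto a→18
  18='abaca' goto b→19
  19='abacab' goto ·  [P5 ends]

Failure links (BFS by depth):
  fail(1) 'c': from fail(0)=0 chase 'c': 0 ⇒ 0;  out={4}∪out(0)={4}
  fail(7) 'a': from fail(0)=0 chase 'a': 0 ⇒ 0;  out=∅∪out(0)=∅
  fail(11) 'b': from fail(0)=0 chase 'b': 0 ⇒ 0;  out=∅∪out(0)=∅
  fail(2) 'ca': from fail(1)=0 chase 'a': 0 ⇒ 7;  out=∅∪out(7)=∅
  fail(8) 'ac': from fail(7)=0 chase 'c': 0 ⇒ 1;  out=∅∪out(1)={4}
  fail(12) 'bb': from fail(11)=0 chase 'b': 0 ⇒ 11;  out={2}∪out(11)={2}
  fail(13) 'cc': from fail(1)=0 chase 'c': 0 ⇒ 1;  out={6}∪out(1)={4,6}
  fail(15) 'ab': from fail(7)=0 chase 'b': 0 ⇒ 11;  out=∅∪out(11)=∅
  fail(3) 'cac': from fail(2)=7 chase 'c': 7 ⇒ 8;  out=∅∪out(8)={4}
  fail(9) 'acc': from fail(8)=1 chase 'c': 1 ⇒ 13;  out=∅∪out(13)={4,6}
  fail(14) 'ccc': from fail(13)=1 chase 'c': 1 ⇒ 13;  out={3}∪out(13)={3,4,6}
  fail(16) 'aba': from fail(15)=11 chase 'a': 11→0 ⇒ 7;  out=∅∪out(7)=∅
  fail(4) 'caca': from fail(3)=8 chase 'a': 8→1 ⇒ 2;  out=∅∪out(2)=∅
  fail(10) 'accc': from fail(9)=13 chase 'c': 13 ⇒ 14;  out={1}∪out(14)={1,3,4,6}
  fail(17) 'abac': from fail(16)=7 chase 'c': 7 ⇒ 8;  out=∅∪out(8)={4}
  fail(5) 'cacaa': from fail(4)=2 chase 'a': 2→7→0 ⇒ 7;  out=∅∪out(7)=∅
  fail(18) 'abaca': from fail(17)=8 chase 'a': 8→1 ⇒ 2;  out=∅∪out(2)=∅
  fail(6) 'cacaab': from fail(5)=7 chase 'b': 7 ⇒ 15;  out={0}∪out(15)={0}
  fail(19) 'abacab': from fail(18)=2 chase 'b': 2→7 ⇒ 15;  out={5}∪out(15)={5}

Scan:
[0] read 'a'  n0⇒n7
[1] read 'c'  n7⇒n8  ** P4@[1:1]
[2] read 'c'  n8⇒n9  ** P4@[2:2],P6@[1:2]
[3] read 'c'  n9⇒n10  ** P1@[0:3],P3@[1:3],P4@[3:3],P6@[2:3]
[4] read 'c'  n10⇒n14 (fail-walked)  ** P3@[2:4],P4@[4:4],P6@[3:4]
[5] read 'a'  n14⇒n2 (fail-walked)
[6] read 'c'  n2⇒n3  ** P4@[6:6]
[7] read 'a'  n3⇒n4
[8] read 'a'  n4⇒n5
[9] read 'b'  n5⇒n6  ** P0@[4:9]
[10] read 'a'  n6⇒n16 (fail-walked)
[11] read 'c'  n16⇒n17  ** P4@[11:11]
[12] read 'c'  n17⇒n9 (fail-walked)  ** P4@[12:12],P6@[11:12]
[13] read 'c'  n9⇒n10  ** P1@[10:13],P3@[11:13],P4@[13:13],P6@[12:13]
[14] read 'c'  n10⇒n14 (fail-walked)  ** P3@[12:14],P4@[14:14],P6@[13:14]
[15] read 'c'  n14⇒n14 (fail-walked)  ** P3@[13:15],P4@[15:15],P6@[14:15]
[16] read 'c'  n14⇒n14 (fail-walked)  ** P3@[14:16],P4@[16:16],P6@[15:16]
[17] read 'c'  n14⇒n14 (fail-walked)  ** P3@[15:17],P4@[17:17],P6@[16:17]
[18] read 'c'  n14⇒n14 (fail-walked)  ** P3@[16:18],P4@[18:18],P6@[17:18]
[19] read 'c'  n14⇒n14 (fail-walked)  ** P3@[17:19],P4@[19:19],P6@[18:19]
[20] read 'c'  n14⇒n14 (fail-walked)  ** P3@[18:20],P4@[20:20],P6@[19:20]
[21] read 'a'  n14⇒n2 (fail-walked)
[22] read 'c'  n2⇒n3  ** P4@[22:22]
[23] read 'a'  n3⇒n4
[24] read 'c'  n4⇒n3 (fail-walked)  ** P4@[24:24]
[25] read 'c'  n3⇒n9 (fail-walked)  ** P4@[25:25],P6@[24:25]
[26] read 'b'  n9⇒n11 (fail-walked)
[27] read 'c'  n11⇒n1 (fail-walked)  ** P4@[27:27]
[28] read 'a'  n1⇒n2
[29] read 'c'  n2⇒n3  ** P4@[29:29]
[30] read 'c'  n3⇒n9 (fail-walked)  ** P4@[30:30],P6@[29:30]
[31] read 'c'  n9⇒n10  ** P1@[28:31],P3@[29:31],P4@[31:31],P6@[30:31]
[32] read 'c'  n10⇒n14 (fail-walked)  ** P3@[30:32],P4@[32:32],P6@[31:32]
[33] read 'b'  n14⇒n11 (fail-walked)
[34] read 'c'  n11⇒n1 (fail-walked)  ** P4@[34:34]

Matches: [[1,4],[2,4],[2,6],[3,1],[3,3],[3,4],[3,6],[4,3],[4,4],[4,6],[6,4],[9,0],[11,4],[12,4],[12,6],[13,1],[13,3],[13,4],[13,6],[14,3],[14,4],[14,6],[15,3],[15,4],[15,6],[16,3],[16,4],[16,6],[17,3],[17,4],[17,6],[18,3],[18,4],[18,6],[19,3],[19,4],[19,6],[20,3],[20,4],[20,6],[22,4],[24,4],[25,4],[25,6],[27,4],[29,4],[30,4],[30,6],[31,1],[31,3],[31,4],[31,6],[32,3],[32,4],[32,6],[34,4]]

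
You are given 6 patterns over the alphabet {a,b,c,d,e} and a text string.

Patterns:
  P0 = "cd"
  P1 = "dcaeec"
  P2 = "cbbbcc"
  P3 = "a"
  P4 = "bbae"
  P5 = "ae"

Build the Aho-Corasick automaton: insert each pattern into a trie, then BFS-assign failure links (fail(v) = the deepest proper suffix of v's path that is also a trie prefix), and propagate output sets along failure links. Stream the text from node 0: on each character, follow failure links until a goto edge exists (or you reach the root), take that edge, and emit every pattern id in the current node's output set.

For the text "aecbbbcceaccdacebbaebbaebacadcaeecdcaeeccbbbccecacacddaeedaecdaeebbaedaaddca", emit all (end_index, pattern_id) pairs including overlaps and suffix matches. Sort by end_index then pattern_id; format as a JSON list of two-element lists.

Build:
Trie (insert patterns):
  n0 'ε': a→14 b→15 c→1 d→3
  n1 'c': b→9 d→2
  n2 'cd': ·  ←P0
  n3 'd': c→4
  n4 'dc': a→5
  n5 'dca': e→6
  n6 'dcae': e→7
  n7 'dcaee': c→8
  n8 'dcaeec': ·  ←P1
  n9 'cb': b→10
  n10 'cbb': b→11
  n11 'cbbb': c→12
  n12 'cbbbc': c→13
  n13 'cbbbcc': ·  ←P2
  n14 'a': e→19  ←P3
  n15 'b': b→16
  n16 'bb': a→17
  n17 'bba': e→18
  n18 'bbae': ·  ←P4
  n19 'ae': ·  ←P5

Failure links (BFS by depth):
  fail(1) 'c': from fail(0)=0 chase 'c': 0 ⇒ 0;  out=∅∪out(0)=∅
  fail(3) 'd': from fail(0)=0 chase 'd': 0 ⇒ 0;  out=∅∪out(0)=∅
  fail(14) 'a': from fail(0)=0 chase 'a': 0 ⇒ 0;  out={3}∪out(0)={3}
  fail(15) 'b': from fail(0)=0 chase 'b': 0 ⇒ 0;  out=∅∪out(0)=∅
  fail(2) 'cd': from fail(1)=0 chase 'd': 0 ⇒ 3;  out={0}∪out(3)={0}
  fail(4) 'dc': from fail(3)=0 chase 'c': 0 ⇒ 1;  out=∅∪out(1)=∅
  fail(9) 'cb': from fail(1)=0 chase 'b': 0 ⇒ 15;  out=∅∪out(15)=∅
  fail(16) 'bb': from fail(15)=0 chase 'b': 0 ⇒ 15;  out=∅∪out(15)=∅
  fail(19) 'ae': from fail(14)=0 chase 'e': 0 ⇒ 0;  out={5}∪out(0)={5}
  fail(5) 'dca': from fail(4)=1 chase 'a': 1→0 ⇒ 14;  out=∅∪out(14)={3}
  fail(10) 'cbb': from fail(9)=15 chase 'b': 15 ⇒ 16;  out=∅∪out(16)=∅
  fail(17) 'bba': from fail(16)=15 chase 'a': 15→0 ⇒ 14;  out=∅∪out(14)={3}
  fail(6) 'dcae': from fail(5)=14 chase 'e': 14 ⇒ 19;  out=∅∪out(19)={5}
  fail(11) 'cbbb': from fail(10)=16 chase 'b': 16→15 ⇒ 16;  out=∅∪out(16)=∅
  fail(18) 'bbae': from fail(17)=14 chase 'e': 14 ⇒ 19;  out={4}∪out(19)={4,5}
  fail(7) 'dcaee': from fail(6)=19 chase 'e': 19→0 ⇒ 0;  out=∅∪out(0)=∅
  fail(12) 'cbbbc': from fail(11)=16 chase 'c': 16→15→0 ⇒ 1;  out=∅∪out(1)=∅
  fail(8) 'dcaeec': from fail(7)=0 chase 'c': 0 ⇒ 1;  out={1}∪out(1)={1}
  fail(13) 'cbbbcc': from fail(12)=1 chase 'c': 1→0 ⇒ 1;  out={2}∪out(1)={2}

Scan:
pos 0 'a': at 14  emit P3@[0:0]
pos 1 'e': at 19  emit P5@[0:1]
pos 2 'c': at 1 ·f
pos 3 'b': at 9
pos 4 'b': at 10
pos 5 'b': at 11
pos 6 'c': at 12
pos 7 'c': at 13  emit P2@[2:7]
pos 8 'e': at 0 ·f
pos 9 'a': at 14  emit P3@[9:9]
pos 10 'c': at 1 ·f
pos 11 'c': at 1 ·f
pos 12 'd': at 2  emit P0@[11:12]
pos 13 'a': at 14 ·f  emit P3@[13:13]
pos 14 'c': at 1 ·f
pos 15 'e': at 0 ·f
pos 16 'b': at 15
pos 17 'b': at 16
pos 18 'a': at 17  emit P3@[18:18]
pos 19 'e': at 18  emit P4@[16:19],P5@[18:19]
pos 20 'b': at 15 ·f
pos 21 'b': at 16
pos 22 'a': at 17  emit P3@[22:22]
pos 23 'e': at 18  emit P4@[20:23],P5@[22:23]
pos 24 'b': at 15 ·f
pos 25 'a': at 14 ·f  emit P3@[25:25]
pos 26 'c': at 1 ·f
pos 27 'a': at 14 ·f  emit P3@[27:27]
pos 28 'd': at 3 ·f
pos 29 'c': at 4
pos 30 'a': at 5  emit P3@[30:30]
pos 31 'e': at 6  emit P5@[30:31]
pos 32 'e': at 7
pos 33 'c': at 8  emit P1@[28:33]
pos 34 'd': at 2 ·f  emit P0@[33:34]
pos 35 'c': at 4 ·f
pos 36 'a': at 5  emit P3@[36:36]
pos 37 'e': at 6  emit P5@[36:37]
pos 38 'e': at 7
pos 39 'c': at 8  emit P1@[34:39]
pos 40 'c': at 1 ·f
pos 41 'b': at 9
pos 42 'b': at 10
pos 43 'b': at 11
pos 44 'c': at 12
pos 45 'c': at 13  emit P2@[40:45]
pos 46 'e': at 0 ·f
pos 47 'c': at 1
pos 48 'a': at 14 ·f  emit P3@[48:48]
pos 49 'c': at 1 ·f
pos 50 'a': at 14 ·f  emit P3@[50:50]
pos 51 'c': at 1 ·f
pos 52 'd': at 2  emit P0@[51:52]
pos 53 'd': at 3 ·f
pos 54 'a': at 14 ·f  emit P3@[54:54]
pos 55 'e': at 19  emit P5@[54:55]
pos 56 'e': at 0 ·f
pos 57 'd': at 3
pos 58 'a': at 14 ·f  emit P3@[58:58]
pos 59 'e': at 19  emit P5@[58:59]
pos 60 'c': at 1 ·f
pos 61 'd': at 2  emit P0@[60:61]
pos 62 'a': at 14 ·f  emit P3@[62:62]
pos 63 'e': at 19  emit P5@[62:63]
pos 64 'e': at 0 ·f
pos 65 'b': at 15
pos 66 'b': at 16
pos 67 'a': at 17  emit P3@[67:67]
pos 68 'e': at 18  emit P4@[65:68],P5@[67:68]
pos 69 'd': at 3 ·f
pos 70 'a': at 14 ·f  emit P3@[70:70]
pos 71 'a': at 14 ·f  emit P3@[71:71]
pos 72 'd': at 3 ·f
pos 73 'd': at 3 ·f
pos 74 'c': at 4
pos 75 'a': at 5  emit P3@[75:75]

Result: [[0,3],[1,5],[7,2],[9,3],[12,0],[13,3],[18,3],[19,4],[19,5],[22,3],[23,4],[23,5],[25,3],[27,3],[30,3],[31,5],[33,1],[34,0],[36,3],[37,5],[39,1],[45,2],[48,3],[50,3],[52,0],[54,3],[55,5],[58,3],[59,5],[61,0],[62,3],[63,5],[67,3],[68,4],[68,5],[70,3],[71,3],[75,3]]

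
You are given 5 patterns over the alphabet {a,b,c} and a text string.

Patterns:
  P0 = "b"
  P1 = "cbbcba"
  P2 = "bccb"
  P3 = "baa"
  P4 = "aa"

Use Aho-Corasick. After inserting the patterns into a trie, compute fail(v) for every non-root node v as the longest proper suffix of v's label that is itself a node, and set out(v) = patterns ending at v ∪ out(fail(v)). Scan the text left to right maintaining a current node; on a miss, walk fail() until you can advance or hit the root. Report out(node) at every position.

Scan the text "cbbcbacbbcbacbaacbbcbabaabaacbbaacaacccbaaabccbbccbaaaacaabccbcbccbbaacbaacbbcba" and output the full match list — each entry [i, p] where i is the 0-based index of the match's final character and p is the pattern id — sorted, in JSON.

Build:
Trie (insert patterns):
  n0 'ε': a→13 b→1 c→2
  n1 'b': a→11 c→8  [P0 ends]
  n2 'c': b→3
  n3 'cb': b→4
  n4 'cbb': c→5
  n5 'cbbc': b→6
  n6 'cbbcb': a→7
  n7 'cbbcba': ·  [P1 ends]
  n8 'bc': c→9
  n9 'bcc': b→10
  n10 'bccb': ·  [P2 ends]
  n11 'ba': a→12
  n12 'baa': ·  [P3 ends]
  n13 'a': a→14
  n14 'aa': ·  [P4 ends]

Failure links (BFS by depth):
  n1('b'): parent n0 fail=0; on 'b' 0 → fail=0;  out {0}∪∅={0}
  n2('c'): parent n0 fail=0; on 'c' 0 → fail=0;  out ∅∪∅=∅
  n13('a'): parent n0 fail=0; on 'a' 0 → fail=0;  out ∅∪∅=∅
  n3('cb'): parent n2 fail=0; on 'b' 0 → fail=1;  out ∅∪{0}={0}
  n8('bc'): parent n1 fail=0; on 'c' 0 → fail=2;  out ∅∪∅=∅
  n11('ba'): parent n1 fail=0; on 'a' 0 → fail=13;  out ∅∪∅=∅
  n14('aa'): parent n13 fail=0; on 'a' 0 → fail=13;  out {4}∪∅={4}
  n4('cbb'): parent n3 fail=1; on 'b' 1→0 → fail=1;  out ∅∪{0}={0}
  n9('bcc'): parent n8 fail=2; on 'c' 2→0 → fail=2;  out ∅∪∅=∅
  n12('baa'): parent n11 fail=13; on 'a' 13 → fail=14;  out {3}∪{4}={3,4}
  n5('cbbc'): parent n4 fail=1; on 'c' 1 → fail=8;  out ∅∪∅=∅
  n10('bccb'): parent n9 fail=2; on 'b' 2 → fail=3;  out {2}∪{0}={0,2}
  n6('cbbcb'): parent n5 fail=8; on 'b' 8→2 → fail=3;  out ∅∪{0}={0}
  n7('cbbcba'): parent n6 fail=3; on 'a' 3→1 → fail=11;  out {1}∪∅={1}

Text stream:
pos 0 'c': at 2
pos 1 'b': at 3  → match P0@[1:1]
pos 2 'b': at 4  → match P0@[2:2]
pos 3 'c': at 5
pos 4 'b': at 6  → match P0@[4:4]
pos 5 'a': at 7  → match P1@[0:5]
pos 6 'c': at 2 ·f
pos 7 'b': at 3  → match P0@[7:7]
pos 8 'b': at 4  → match P0@[8:8]
pos 9 'c': at 5
pos 10 'b': at 6  → match P0@[10:10]
pos 11 'a': at 7  → match P1@[6:11]
pos 12 'c': at 2 ·f
pos 13 'b': at 3  → match P0@[13:13]
pos 14 'a': at 11 ·f
pos 15 'a': at 12  → match P3@[13:15],P4@[14:15]
pos 16 'c': at 2 ·f
pos 17 'b': at 3  → match P0@[17:17]
pos 18 'b': at 4  → match P0@[18:18]
pos 19 'c': at 5
pos 20 'b': at 6  → match P0@[20:20]
pos 21 'a': at 7  → match P1@[16:21]
pos 22 'b': at 1 ·f  → match P0@[22:22]
pos 23 'a': at 11
pos 24 'a': at 12  → match P3@[22:24],P4@[23:24]
pos 25 'b': at 1 ·f  → match P0@[25:25]
pos 26 'a': at 11
pos 27 'a': at 12  → match P3@[25:27],P4@[26:27]
pos 28 'c': at 2 ·f
pos 29 'b': at 3  → match P0@[29:29]
pos 30 'b': at 4  → match P0@[30:30]
pos 31 'a': at 11 ·f
pos 32 'a': at 12  → match P3@[30:32],P4@[31:32]
pos 33 'c': at 2 ·f
pos 34 'a': at 13 ·f
pos 35 'a': at 14  → match P4@[34:35]
pos 36 'c': at 2 ·f
pos 37 'c': at 2 ·f
pos 38 'c': at 2 ·f
pos 39 'b': at 3  → match P0@[39:39]
pos 40 'a': at 11 ·f
pos 41 'a': at 12  → match P3@[39:41],P4@[40:41]
pos 42 'a': at 14 ·f  → match P4@[41:42]
pos 43 'b': at 1 ·f  → match P0@[43:43]
pos 44 'c': at 8
pos 45 'c': at 9
pos 46 'b': at 10  → match P0@[46:46],P2@[43:46]
pos 47 'b': at 4 ·f  → match P0@[47:47]
pos 48 'c': at 5
pos 49 'c': at 9 ·f
pos 50 'b': at 10  → match P0@[50:50],P2@[47:50]
pos 51 'a': at 11 ·f
pos 52 'a': at 12  → match P3@[50:52],P4@[51:52]
pos 53 'a': at 14 ·f  → match P4@[52:53]
pos 54 'a': at 14 ·f  → match P4@[53:54]
pos 55 'c': at 2 ·f
pos 56 'a': at 13 ·f
pos 57 'a': at 14  → match P4@[56:57]
pos 58 'b': at 1 ·f  → match P0@[58:58]
pos 59 'c': at 8
pos 60 'c': at 9
pos 61 'b': at 10  → match P0@[61:61],P2@[58:61]
pos 62 'c': at 8 ·f
pos 63 'b': at 3 ·f  → match P0@[63:63]
pos 64 'c': at 8 ·f
pos 65 'c': at 9
pos 66 'b': at 10  → match P0@[66:66],P2@[63:66]
pos 67 'b': at 4 ·f  → match P0@[67:67]
pos 68 'a': at 11 ·f
pos 69 'a': at 12  → match P3@[67:69],P4@[68:69]
pos 70 'c': at 2 ·f
pos 71 'b': at 3  → match P0@[71:71]
pos 72 'a': at 11 ·f
pos 73 'a': at 12  → match P3@[71:73],P4@[72:73]
pos 74 'c': at 2 ·f
pos 75 'b': at 3  → match P0@[75:75]
pos 76 'b': at 4  → match P0@[76:76]
pos 77 'c': at 5
pos 78 'b': at 6  → match P0@[78:78]
pos 79 'a': at 7  → match P1@[74:79]

Result: [[1,0],[2,0],[4,0],[5,1],[7,0],[8,0],[10,0],[11,1],[13,0],[15,3],[15,4],[17,0],[18,0],[20,0],[21,1],[22,0],[24,3],[24,4],[25,0],[27,3],[27,4],[29,0],[30,0],[32,3],[32,4],[35,4],[39,0],[41,3],[41,4],[42,4],[43,0],[46,0],[46,2],[47,0],[50,0],[50,2],[52,3],[52,4],[53,4],[54,4],[57,4],[58,0],[61,0],[61,2],[63,0],[66,0],[66,2],[67,0],[69,3],[69,4],[71,0],[73,3],[73,4],[75,0],[76,0],[78,0],[79,1]]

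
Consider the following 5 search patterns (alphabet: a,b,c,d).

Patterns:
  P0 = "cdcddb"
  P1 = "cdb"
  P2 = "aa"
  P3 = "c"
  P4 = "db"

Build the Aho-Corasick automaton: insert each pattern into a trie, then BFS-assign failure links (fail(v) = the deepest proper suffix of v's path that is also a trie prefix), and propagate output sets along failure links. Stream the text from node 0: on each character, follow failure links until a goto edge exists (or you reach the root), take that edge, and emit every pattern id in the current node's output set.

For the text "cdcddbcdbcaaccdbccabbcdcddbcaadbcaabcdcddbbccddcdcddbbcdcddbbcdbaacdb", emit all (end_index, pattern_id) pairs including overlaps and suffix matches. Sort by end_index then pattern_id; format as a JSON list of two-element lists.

Construct AC machine:
Trie (insert patterns):
  n0 'ε': a→8 c→1 d→10
  n1 'c': d→2  [P3 ends]
  n2 'cd': b→7 c→3
  n3 'cdc': d→4
  n4 'cdcd': d→5
  n5 'cdcdd': b→6
  n6 'cdcddb': ·  [P0 ends]
  n7 'cdb': ·  [P1 ends]
  n8 'a': a→9
  n9 'aa': ·  [P2 ends]
  n10 'd': b→11
  n11 'db': ·  [P4 ends]

BFS fail/out derivation:
  fail(1) 'c': from fail(0)=0 chase 'c': 0 ⇒ 0;  out={3}∪out(0)={3}
  fail(8) 'a': from fail(0)=0 chase 'a': 0 ⇒ 0;  out=∅∪out(0)=∅
  fail(10) 'd': from fail(0)=0 chase 'd': 0 ⇒ 0;  out=∅∪out(0)=∅
  fail(2) 'cd': from fail(1)=0 chase 'd': 0 ⇒ 10;  out=∅∪out(10)=∅
  fail(9) 'aa': from fail(8)=0 chase 'a': 0 ⇒ 8;  out={2}∪out(8)={2}
  fail(11) 'db': from fail(10)=0 chase 'b': 0 ⇒ 0;  out={4}∪out(0)={4}
  fail(3) 'cdc': from fail(2)=10 chase 'c': 10→0 ⇒ 1;  out=∅∪out(1)={3}
  fail(7) 'cdb': from fail(2)=10 chase 'b': 10 ⇒ 11;  out={1}∪out(11)={1,4}
  fail(4) 'cdcd': from fail(3)=1 chase 'd': 1 ⇒ 2;  out=∅∪out(2)=∅
  fail(5) 'cdcdd': from fail(4)=2 chase 'd': 2→10→0 ⇒ 10;  out=∅∪out(10)=∅
  fail(6) 'cdcddb': from fail(5)=10 chase 'b': 10 ⇒ 11;  out={0}∪out(11)={0,4}

Run:
i=0 'c': node 0→1  emit P3@[0:0]
i=1 'd': node 1→2
i=2 'c': node 2→3  emit P3@[2:2]
i=3 'd': node 3→4
i=4 'd': node 4→5
i=5 'b': node 5→6  emit P0@[0:5],P4@[4:5]
i=6 'c': node 6→1 (fail-walked)  emit P3@[6:6]
i=7 'd': node 1→2
i=8 'b': node 2→7  emit P1@[6:8],P4@[7:8]
i=9 'c': node 7→1 (fail-walked)  emit P3@[9:9]
i=10 'a': node 1→8 (fail-walked)
i=11 'a': node 8→9  emit P2@[10:11]
i=12 'c': node 9→1 (fail-walked)  emit P3@[12:12]
i=13 'c': node 1→1 (fail-walked)  emit P3@[13:13]
i=14 'd': node 1→2
i=15 'b': node 2→7  emit P1@[13:15],P4@[14:15]
i=16 'c': node 7→1 (fail-walked)  emit P3@[16:16]
i=17 'c': node 1→1 (fail-walked)  emit P3@[17:17]
i=18 'a': node 1→8 (fail-walked)
i=19 'b': node 8→0 (fail-walked)
i=20 'b': node 0→0
i=21 'c': node 0→1  emit P3@[21:21]
i=22 'd': node 1→2
i=23 'c': node 2→3  emit P3@[23:23]
i=24 'd': node 3→4
i=25 'd': node 4→5
i=26 'b': node 5→6  emit P0@[21:26],P4@[25:26]
i=27 'c': node 6→1 (fail-walked)  emit P3@[27:27]
i=28 'a': node 1→8 (fail-walked)
i=29 'a': node 8→9  emit P2@[28:29]
i=30 'd': node 9→10 (fail-walked)
i=31 'b': node 10→11  emit P4@[30:31]
i=32 'c': node 11→1 (fail-walked)  emit P3@[32:32]
i=33 'a': node 1→8 (fail-walked)
i=34 'a': node 8→9  emit P2@[33:34]
i=35 'b': node 9→0 (fail-walked)
i=36 'c': node 0→1  emit P3@[36:36]
i=37 'd': node 1→2
i=38 'c': node 2→3  emit P3@[38:38]
i=39 'd': node 3→4
i=40 'd': node 4→5
i=41 'b': node 5→6  emit P0@[36:41],P4@[40:41]
i=42 'b': node 6→0 (fail-walked)
i=43 'c': node 0→1  emit P3@[43:43]
i=44 'c': node 1→1 (fail-walked)  emit P3@[44:44]
i=45 'd': node 1→2
i=46 'd': node 2→10 (fail-walked)
i=47 'c': node 10→1 (fail-walked)  emit P3@[47:47]
i=48 'd': node 1→2
i=49 'c': node 2→3  emit P3@[49:49]
i=50 'd': node 3→4
i=51 'd': node 4→5
i=52 'b': node 5→6  emit P0@[47:52],P4@[51:52]
i=53 'b': node 6→0 (fail-walked)
i=54 'c': node 0→1  emit P3@[54:54]
i=55 'd': node 1→2
i=56 'c': node 2→3  emit P3@[56:56]
i=57 'd': node 3→4
i=58 'd': node 4→5
i=59 'b': node 5→6  emit P0@[54:59],P4@[58:59]
i=60 'b': node 6→0 (fail-walked)
i=61 'c': node 0→1  emit P3@[61:61]
i=62 'd': node 1→2
i=63 'b': node 2→7  emit P1@[61:63],P4@[62:63]
i=64 'a': node 7→8 (fail-walked)
i=65 'a': node 8→9  emit P2@[64:65]
i=66 'c': node 9→1 (fail-walked)  emit P3@[66:66]
i=67 'd': node 1→2
i=68 'b': node 2→7  emit P1@[66:68],P4@[67:68]

All matches (sorted): [[0,3],[2,3],[5,0],[5,4],[6,3],[8,1],[8,4],[9,3],[11,2],[12,3],[13,3],[15,1],[15,4],[16,3],[17,3],[21,3],[23,3],[26,0],[26,4],[27,3],[29,2],[31,4],[32,3],[34,2],[36,3],[38,3],[41,0],[41,4],[43,3],[44,3],[47,3],[49,3],[52,0],[52,4],[54,3],[56,3],[59,0],[59,4],[61,3],[63,1],[63,4],[65,2],[66,3],[68,1],[68,4]]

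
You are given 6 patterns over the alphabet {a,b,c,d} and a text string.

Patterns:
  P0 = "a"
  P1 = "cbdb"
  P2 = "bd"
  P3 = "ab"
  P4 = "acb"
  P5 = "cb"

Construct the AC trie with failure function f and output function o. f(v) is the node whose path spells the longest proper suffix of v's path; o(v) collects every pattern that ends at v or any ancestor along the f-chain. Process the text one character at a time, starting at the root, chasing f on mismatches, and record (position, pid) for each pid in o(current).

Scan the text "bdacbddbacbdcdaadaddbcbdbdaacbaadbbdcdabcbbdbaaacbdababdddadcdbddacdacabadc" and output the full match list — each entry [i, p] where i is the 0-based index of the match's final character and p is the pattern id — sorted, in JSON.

Build:
Trie nodes:
  0='ε' goto a→1 b→6 c→2
  1='a' goto b→8 c→9  [P0 ends]
  2='c' goto b→3
  3='cb' goto d→4  [P5 ends]
  4='cbd' goto b→5
  5='cbdb' goto ·  [P1 ends]
  6='b' goto d→7
  7='bd' goto ·  [P2 ends]
  8='ab' goto ·  [P3 ends]
  9='ac' goto b→10
  10='acb' goto ·  [P4 ends]

Failure links (BFS by depth):
  n1('a'): parent n0 fail=0; on 'a' 0 → fail=0;  out {0}∪∅={0}
  n2('c'): parent n0 fail=0; on 'c' 0 → fail=0;  out ∅∪∅=∅
  n6('b'): parent n0 fail=0; on 'b' 0 → fail=0;  out ∅∪∅=∅
  n3('cb'): parent n2 fail=0; on 'b' 0 → fail=6;  out {5}∪∅={5}
  n7('bd'): parent n6 fail=0; on 'd' 0 → fail=0;  out {2}∪∅={2}
  n8('ab'): parent n1 fail=0; on 'b' 0 → fail=6;  out {3}∪∅={3}
  n9('ac'): parent n1 fail=0; on 'c' 0 → fail=2;  out ∅∪∅=∅
  n4('cbd'): parent n3 fail=6; on 'd' 6 → fail=7;  out ∅∪{2}={2}
  n10('acb'): parent n9 fail=2; on 'b' 2 → fail=3;  out {4}∪{5}={4,5}
  n5('cbdb'): parent n4 fail=7; on 'b' 7→0 → fail=6;  out {1}∪∅={1}

Run:
i=0 'b': node 0→6
i=1 'd': node 6→7  emit P2@[0:1]
i=2 'a': node 7→1 ·f  emit P0@[2:2]
i=3 'c': node 1→9
i=4 'b': node 9→10  emit P4@[2:4],P5@[3:4]
i=5 'd': node 10→4 ·f  emit P2@[4:5]
i=6 'd': node 4→0 ·f
i=7 'b': node 0→6
i=8 'a': node 6→1 ·f  emit P0@[8:8]
i=9 'c': node 1→9
i=10 'b': node 9→10  emit P4@[8:10],P5@[9:10]
i=11 'd': node 10→4 ·f  emit P2@[10:11]
i=12 'c': node 4→2 ·f
i=13 'd': node 2→0 ·f
i=14 'a': node 0→1  emit P0@[14:14]
i=15 'a': node 1→1 ·f  emit P0@[15:15]
i=16 'd': node 1→0 ·f
i=17 'a': node 0→1  emit P0@[17:17]
i=18 'd': node 1→0 ·f
i=19 'd': node 0→0
i=20 'b': node 0→6
i=21 'c': node 6→2 ·f
i=22 'b': node 2→3  emit P5@[21:22]
i=23 'd': node 3→4  emit P2@[22:23]
i=24 'b': node 4→5  emit P1@[21:24]
i=25 'd': node 5→7 ·f  emit P2@[24:25]
i=26 'a': node 7→1 ·f  emit P0@[26:26]
i=27 'a': node 1→1 ·f  emit P0@[27:27]
i=28 'c': node 1→9
i=29 'b': node 9→10  emit P4@[27:29],P5@[28:29]
i=30 'a': node 10→1 ·f  emit P0@[30:30]
i=31 'a': node 1→1 ·f  emit P0@[31:31]
i=32 'd': node 1→0 ·f
i=33 'b': node 0→6
i=34 'b': node 6→6 ·f
i=35 'd': node 6→7  emit P2@[34:35]
i=36 'c': node 7→2 ·f
i=37 'd': node 2→0 ·f
i=38 'a': node 0→1  emit P0@[38:38]
i=39 'b': node 1→8  emit P3@[38:39]
i=40 'c': node 8→2 ·f
i=41 'b': node 2→3  emit P5@[40:41]
i=42 'b': node 3→6 ·f
i=43 'd': node 6→7  emit P2@[42:43]
i=44 'b': node 7→6 ·f
i=45 'a': node 6→1 ·f  emit P0@[45:45]
i=46 'a': node 1→1 ·f  emit P0@[46:46]
i=47 'a': node 1→1 ·f  emit P0@[47:47]
i=48 'c': node 1→9
i=49 'b': node 9→10  emit P4@[47:49],P5@[48:49]
i=50 'd': node 10→4 ·f  emit P2@[49:50]
i=51 'a': node 4→1 ·f  emit P0@[51:51]
i=52 'b': node 1→8  emit P3@[51:52]
i=53 'a': node 8→1 ·f  emit P0@[53:53]
i=54 'b': node 1→8  emit P3@[53:54]
i=55 'd': node 8→7 ·f  emit P2@[54:55]
i=56 'd': node 7→0 ·f
i=57 'd': node 0→0
i=58 'a': node 0→1  emit P0@[58:58]
i=59 'd': node 1→0 ·f
i=60 'c': node 0→2
i=61 'd': node 2→0 ·f
i=62 'b': node 0→6
i=63 'd': node 6→7  emit P2@[62:63]
i=64 'd': node 7→0 ·f
i=65 'a': node 0→1  emit P0@[65:65]
i=66 'c': node 1→9
i=67 'd': node 9→0 ·f
i=68 'a': node 0→1  emit P0@[68:68]
i=69 'c': node 1→9
i=70 'a': node 9→1 ·f  emit P0@[70:70]
i=71 'b': node 1→8  emit P3@[70:71]
i=72 'a': node 8→1 ·f  emit P0@[72:72]
i=73 'd': node 1→0 ·f
i=74 'c': node 0→2

Matches: [[1,2],[2,0],[4,4],[4,5],[5,2],[8,0],[10,4],[10,5],[11,2],[14,0],[15,0],[17,0],[22,5],[23,2],[24,1],[25,2],[26,0],[27,0],[29,4],[29,5],[30,0],[31,0],[35,2],[38,0],[39,3],[41,5],[43,2],[45,0],[46,0],[47,0],[49,4],[49,5],[50,2],[51,0],[52,3],[53,0],[54,3],[55,2],[58,0],[63,2],[65,0],[68,0],[70,0],[71,3],[72,0]]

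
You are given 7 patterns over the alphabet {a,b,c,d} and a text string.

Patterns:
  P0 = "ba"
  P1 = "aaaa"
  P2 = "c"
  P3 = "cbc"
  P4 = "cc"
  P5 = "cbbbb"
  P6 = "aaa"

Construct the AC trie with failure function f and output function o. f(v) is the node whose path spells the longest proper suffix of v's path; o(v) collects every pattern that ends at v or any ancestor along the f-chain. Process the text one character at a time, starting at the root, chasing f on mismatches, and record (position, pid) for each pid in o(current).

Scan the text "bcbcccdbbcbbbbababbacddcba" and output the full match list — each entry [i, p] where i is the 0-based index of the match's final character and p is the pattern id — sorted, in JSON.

Construct AC machine:
Trie (insert patterns):
  n0 'ε': a→3 b→1 c→7
  n1 'b': a→2
  n2 'ba': ·  ←P0
  n3 'a': a→4
  n4 'aa': a→5
  n5 'aaa': a→6  ←P6
  n6 'aaaa': ·  ←P1
  n7 'c': b→8 c→10  ←P2
  n8 'cb': b→11 c→9
  n9 'cbc': ·  ←P3
  n10 'cc': ·  ←P4
  n11 'cbb': b→12
  n12 'cbbb': b→13
  n13 'cbbbb': ·  ←P5

Failure links (BFS by depth):
  n1('b'): parent n0 fail=0; on 'b' 0 → fail=0;  out ∅∪∅=∅
  n3('a'): parent n0 fail=0; on 'a' 0 → fail=0;  out ∅∪∅=∅
  n7('c'): parent n0 fail=0; on 'c' 0 → fail=0;  out {2}∪∅={2}
  n2('ba'): parent n1 fail=0; on 'a' 0 → fail=3;  out {0}∪∅={0}
  n4('aa'): parent n3 fail=0; on 'a' 0 → fail=3;  out ∅∪∅=∅
  n8('cb'): parent n7 fail=0; on 'b' 0 → fail=1;  out ∅∪∅=∅
  n10('cc'): parent n7 fail=0; on 'c' 0 → fail=7;  out {4}∪{2}={2,4}
  n5('aaa'): parent n4 fail=3; on 'a' 3 → fail=4;  out {6}∪∅={6}
  n9('cbc'): parent n8 fail=1; on 'c' 1→0 → fail=7;  out {3}∪{2}={2,3}
  n11('cbb'): parent n8 fail=1; on 'b' 1→0 → fail=1;  out ∅∪∅=∅
  n6('aaaa'): parent n5 fail=4; on 'a' 4 → fail=5;  out {1}∪{6}={1,6}
  n12('cbbb'): parent n11 fail=1; on 'b' 1→0 → fail=1;  out ∅∪∅=∅
  n13('cbbbb'): parent n12 fail=1; on 'b' 1→0 → fail=1;  out {5}∪∅={5}

Run:
[0] read 'b'  n0⇒n1
[1] read 'c'  n1⇒n7 ·f  emit P2@[1:1]
[2] read 'b'  n7⇒n8
[3] read 'c'  n8⇒n9  emit P2@[3:3],P3@[1:3]
[4] read 'c'  n9⇒n10 ·f  emit P2@[4:4],P4@[3:4]
[5] read 'c'  n10⇒n10 ·f  emit P2@[5:5],P4@[4:5]
[6] read 'd'  n10⇒n0 ·f
[7] read 'b'  n0⇒n1
[8] read 'b'  n1⇒n1 ·f
[9] read 'c'  n1⇒n7 ·f  emit P2@[9:9]
[10] read 'b'  n7⇒n8
[11] read 'b'  n8⇒n11
[12] read 'b'  n11⇒n12
[13] read 'b'  n12⇒n13  emit P5@[9:13]
[14] read 'a'  n13⇒n2 ·f  emit P0@[13:14]
[15] read 'b'  n2⇒n1 ·f
[16] read 'a'  n1⇒n2  emit P0@[15:16]
[17] read 'b'  n2⇒n1 ·f
[18] read 'b'  n1⇒n1 ·f
[19] read 'a'  n1⇒n2  emit P0@[18:19]
[20] read 'c'  n2⇒n7 ·f  emit P2@[20:20]
[21] read 'd'  n7⇒n0 ·f
[22] read 'd'  n0⇒n0
[23] read 'c'  n0⇒n7  emit P2@[23:23]
[24] read 'b'  n7⇒n8
[25] read 'a'  n8⇒n2 ·f  emit P0@[24:25]

All matches (sorted): [[1,2],[3,2],[3,3],[4,2],[4,4],[5,2],[5,4],[9,2],[13,5],[14,0],[16,0],[19,0],[20,2],[23,2],[25,0]]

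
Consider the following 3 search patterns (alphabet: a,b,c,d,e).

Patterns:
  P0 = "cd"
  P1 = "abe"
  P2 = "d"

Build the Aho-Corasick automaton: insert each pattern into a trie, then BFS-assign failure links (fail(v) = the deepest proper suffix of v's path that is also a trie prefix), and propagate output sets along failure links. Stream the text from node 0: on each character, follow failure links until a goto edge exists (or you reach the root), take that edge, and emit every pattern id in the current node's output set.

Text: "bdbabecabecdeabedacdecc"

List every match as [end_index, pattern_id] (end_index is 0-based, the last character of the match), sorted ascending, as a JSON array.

Build:
Trie (insert patterns):
  n0 'ε': a→3 c→1 d→6
  n1 'c': d→2
  n2 'cd': ·  [P0 ends]
  n3 'a': b→4
  n4 'ab': e→5
  n5 'abe': ·  [P1 ends]
  n6 'd': ·  [P2 ends]

BFS fail/out derivation:
  n1('c'): parent n0 fail=0; on 'c' 0 → fail=0;  out ∅∪∅=∅
  n3('a'): parent n0 fail=0; on 'a' 0 → fail=0;  out ∅∪∅=∅
  n6('d'): parent n0 fail=0; on 'd' 0 → fail=0;  out {2}∪∅={2}
  n2('cd'): parent n1 fail=0; on 'd' 0 → fail=6;  out {0}∪{2}={0,2}
  n4('ab'): parent n3 fail=0; on 'b' 0 → fail=0;  out ∅∪∅=∅
  n5('abe'): parent n4 fail=0; on 'e' 0 → fail=0;  out {1}∪∅={1}

Scan:
[0] read 'b'  n0⇒n0
[1] read 'd'  n0⇒n6  emit P2@[1:1]
[2] read 'b'  n6⇒n0 ·f
[3] read 'a'  n0⇒n3
[4] read 'b'  n3⇒n4
[5] read 'e'  n4⇒n5  emit P1@[3:5]
[6] read 'c'  n5⇒n1 ·f
[7] read 'a'  n1⇒n3 ·f
[8] read 'b'  n3⇒n4
[9] read 'e'  n4⇒n5  emit P1@[7:9]
[10] read 'c'  n5⇒n1 ·f
[11] read 'd'  n1⇒n2  emit P0@[10:11],P2@[11:11]
[12] read 'e'  n2⇒n0 ·f
[13] read 'a'  n0⇒n3
[14] read 'b'  n3⇒n4
[15] read 'e'  n4⇒n5  emit P1@[13:15]
[16] read 'd'  n5⇒n6 ·f  emit P2@[16:16]
[17] read 'a'  n6⇒n3 ·f
[18] read 'c'  n3⇒n1 ·f
[19] read 'd'  n1⇒n2  emit P0@[18:19],P2@[19:19]
[20] read 'e'  n2⇒n0 ·f
[21] read 'c'  n0⇒n1
[22] read 'c'  n1⇒n1 ·f

All matches (sorted): [[1,2],[5,1],[9,1],[11,0],[11,2],[15,1],[16,2],[19,0],[19,2]]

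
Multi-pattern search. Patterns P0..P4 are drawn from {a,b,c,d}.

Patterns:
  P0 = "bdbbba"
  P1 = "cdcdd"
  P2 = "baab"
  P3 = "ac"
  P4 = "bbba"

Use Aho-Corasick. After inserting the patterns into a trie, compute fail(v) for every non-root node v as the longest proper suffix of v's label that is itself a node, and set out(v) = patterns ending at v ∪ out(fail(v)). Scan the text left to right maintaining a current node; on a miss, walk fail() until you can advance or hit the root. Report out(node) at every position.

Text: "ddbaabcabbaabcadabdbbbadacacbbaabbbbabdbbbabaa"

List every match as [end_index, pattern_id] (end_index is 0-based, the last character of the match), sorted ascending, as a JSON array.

Build automaton:
Trie (insert patterns):
  0='ε' goto a→15 b→1 c→7
  1='b' goto a→12 b→17 d→2
  2='bd' goto b→3
  3='bdb' goto b→4
  4='bdbb' goto b→5
  5='bdbbb' goto a→6
  6='bdbbba' goto ·  ←P0
  7='c' goto d→8
  8='cd' goto c→9
  9='cdc' goto d→10
  10='cdcd' goto d→11
  11='cdcdd' goto ·  ←P1
  12='ba' goto a→13
  13='baa' goto b→14
  14='baab' goto ·  ←P2
  15='a' goto c→16
  16='ac' goto ·  ←P3
  17='bb' goto b→18
  18='bbb' goto a→19
  19='bbba' goto ·  ←P4

BFS fail/out derivation:
  n1('b'): parent n0 fail=0; on 'b' 0 → fail=0;  out ∅∪∅=∅
  n7('c'): parent n0 fail=0; on 'c' 0 → fail=0;  out ∅∪∅=∅
  n15('a'): parent n0 fail=0; on 'a' 0 → fail=0;  out ∅∪∅=∅
  n2('bd'): parent n1 fail=0; on 'd' 0 → fail=0;  out ∅∪∅=∅
  n8('cd'): parent n7 fail=0; on 'd' 0 → fail=0;  out ∅∪∅=∅
  n12('ba'): parent n1 fail=0; on 'a' 0 → fail=15;  out ∅∪∅=∅
  n16('ac'): parent n15 fail=0; on 'c' 0 → fail=7;  out {3}∪∅={3}
  n17('bb'): parent n1 fail=0; on 'b' 0 → fail=1;  out ∅∪∅=∅
  n3('bdb'): parent n2 fail=0; on 'b' 0 → fail=1;  out ∅∪∅=∅
  n9('cdc'): parent n8 fail=0; on 'c' 0 → fail=7;  out ∅∪∅=∅
  n13('baa'): parent n12 fail=15; on 'a' 15→0 → fail=15;  out ∅∪∅=∅
  n18('bbb'): parent n17 fail=1; on 'b' 1 → fail=17;  out ∅∪∅=∅
  n4('bdbb'): parent n3 fail=1; on 'b' 1 → fail=17;  out ∅∪∅=∅
  n10('cdcd'): parent n9 fail=7; on 'd' 7 → fail=8;  out ∅∪∅=∅
  n14('baab'): parent n13 fail=15; on 'b' 15→0 → fail=1;  out {2}∪∅={2}
  n19('bbba'): parent n18 fail=17; on 'a' 17→1 → fail=12;  out {4}∪∅={4}
  n5('bdbbb'): parent n4 fail=17; on 'b' 17 → fail=18;  out ∅∪∅=∅
  n11('cdcdd'): parent n10 fail=8; on 'd' 8→0 → fail=0;  out {1}∪∅={1}
  n6('bdbbba'): parent n5 fail=18; on 'a' 18 → fail=19;  out {0}∪{4}={0,4}

Text stream:
i=0 'd': node 0→0
i=1 'd': node 0→0
i=2 'b': node 0→1
i=3 'a': node 1→12
i=4 'a': node 12→13
i=5 'b': node 13→14  ** P2@[2:5]
i=6 'c': node 14→7 (via fail)
i=7 'a': node 7→15 (via fail)
i=8 'b': node 15→1 (via fail)
i=9 'b': node 1→17
i=10 'a': node 17→12 (via fail)
i=11 'a': node 12→13
i=12 'b': node 13→14  ** P2@[9:12]
i=13 'c': node 14→7 (via fail)
i=14 'a': node 7→15 (via fail)
i=15 'd': node 15→0 (via fail)
i=16 'a': node 0→15
i=17 'b': node 15→1 (via fail)
i=18 'd': node 1→2
i=19 'b': node 2→3
i=20 'b': node 3→4
i=21 'b': node 4→5
i=22 'a': node 5→6  ** P0@[17:22],P4@[19:22]
i=23 'd': node 6→0 (via fail)
i=24 'a': node 0→15
i=25 'c': node 15→16  ** P3@[24:25]
i=26 'a': node 16→15 (via fail)
i=27 'c': node 15→16  ** P3@[26:27]
i=28 'b': node 16→1 (via fail)
i=29 'b': node 1→17
i=30 'a': node 17→12 (via fail)
i=31 'a': node 12→13
i=32 'b': node 13→14  ** P2@[29:32]
i=33 'b': node 14→17 (via fail)
i=34 'b': node 17→18
i=35 'b': node 18→18 (via fail)
i=36 'a': node 18→19  ** P4@[33:36]
i=37 'b': node 19→1 (via fail)
i=38 'd': node 1→2
i=39 'b': node 2→3
i=40 'b': node 3→4
i=41 'b': node 4→5
i=42 'a': node 5→6  ** P0@[37:42],P4@[39:42]
i=43 'b': node 6→1 (via fail)
i=44 'a': node 1→12
i=45 'a': node 12→13

Result: [[5,2],[12,2],[22,0],[22,4],[25,3],[27,3],[32,2],[36,4],[42,0],[42,4]]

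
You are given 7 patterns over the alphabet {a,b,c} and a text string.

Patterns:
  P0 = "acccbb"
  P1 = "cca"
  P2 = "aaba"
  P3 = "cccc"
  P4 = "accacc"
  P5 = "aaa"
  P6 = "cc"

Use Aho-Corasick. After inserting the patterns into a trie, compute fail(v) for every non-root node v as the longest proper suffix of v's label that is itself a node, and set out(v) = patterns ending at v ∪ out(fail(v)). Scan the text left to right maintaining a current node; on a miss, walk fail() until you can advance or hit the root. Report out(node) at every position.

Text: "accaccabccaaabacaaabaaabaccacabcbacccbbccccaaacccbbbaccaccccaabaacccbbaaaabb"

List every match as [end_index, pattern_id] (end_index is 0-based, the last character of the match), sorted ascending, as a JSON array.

Construct AC machine:
Trie nodes:
  n0 'ε': a→1 c→7
  n1 'a': a→10 c→2
  n2 'ac': c→3
  n3 'acc': a→15 c→4
  n4 'accc': b→5
  n5 'acccb': b→6
  n6 'acccbb': ·  [P0 ends]
  n7 'c': c→8
  n8 'cc': a→9 c→13  [P6 ends]
  n9 'cca': ·  [P1 ends]
  n10 'aa': a→18 b→11
  n11 'aab': a→12
  n12 'aaba': ·  [P2 ends]
  n13 'ccc': c→14
  n14 'cccc': ·  [P3 ends]
  n15 'acca': c→16
  n16 'accac': c→17
  n17 'accacc': ·  [P4 ends]
  n18 'aaa': ·  [P5 ends]

Failure links (BFS by depth):
  n1('a'): parent n0 fail=0; on 'a' 0 → fail=0;  out ∅∪∅=∅
  n7('c'): parent n0 fail=0; on 'c' 0 → fail=0;  out ∅∪∅=∅
  n2('ac'): parent n1 fail=0; on 'c' 0 → fail=7;  out ∅∪∅=∅
  n8('cc'): parent n7 fail=0; on 'c' 0 → fail=7;  out {6}∪∅={6}
  n10('aa'): parent n1 fail=0; on 'a' 0 → fail=1;  out ∅∪∅=∅
  n3('acc'): parent n2 fail=7; on 'c' 7 → fail=8;  out ∅∪{6}={6}
  n9('cca'): parent n8 fail=7; on 'a' 7→0 → fail=1;  out {1}∪∅={1}
  n11('aab'): parent n10 fail=1; on 'b' 1→0 → fail=0;  out ∅∪∅=∅
  n13('ccc'): parent n8 fail=7; on 'c' 7 → fail=8;  out ∅∪{6}={6}
  n18('aaa'): parent n10 fail=1; on 'a' 1 → fail=10;  out {5}∪∅={5}
  n4('accc'): parent n3 fail=8; on 'c' 8 → fail=13;  out ∅∪{6}={6}
  n12('aaba'): parent n11 fail=0; on 'a' 0 → fail=1;  out {2}∪∅={2}
  n14('cccc'): parent n13 fail=8; on 'c' 8 → fail=13;  out {3}∪{6}={3,6}
  n15('acca'): parent n3 fail=8; on 'a' 8 → fail=9;  out ∅∪{1}={1}
  n5('acccb'): parent n4 fail=13; on 'b' 13→8→7→0 → fail=0;  out ∅∪∅=∅
  n16('accac'): parent n15 fail=9; on 'c' 9→1 → fail=2;  out ∅∪∅=∅
  n6('acccbb'): parent n5 fail=0; on 'b' 0 → fail=0;  out {0}∪∅={0}
  n17('accacc'): parent n16 fail=2; on 'c' 2 → fail=3;  out {4}∪{6}={4,6}

Run:
[0] read 'a'  n0⇒n1
[1] read 'c'  n1⇒n2
[2] read 'c'  n2⇒n3  emit P6@[1:2]
[3] read 'a'  n3⇒n15  emit P1@[1:3]
[4] read 'c'  n15⇒n16
[5] read 'c'  n16⇒n17  emit P4@[0:5],P6@[4:5]
[6] read 'a'  n17⇒n15 ·f  emit P1@[4:6]
[7] read 'b'  n15⇒n0 ·f
[8] read 'c'  n0⇒n7
[9] read 'c'  n7⇒n8  emit P6@[8:9]
[10] read 'a'  n8⇒n9  emit P1@[8:10]
[11] read 'a'  n9⇒n10 ·f
[12] read 'a'  n10⇒n18  emit P5@[10:12]
[13] read 'b'  n18⇒n11 ·f
[14] read 'a'  n11⇒n12  emit P2@[11:14]
[15] read 'c'  n12⇒n2 ·f
[16] read 'a'  n2⇒n1 ·f
[17] read 'a'  n1⇒n10
[18] read 'a'  n10⇒n18  emit P5@[16:18]
[19] read 'b'  n18⇒n11 ·f
[20] read 'a'  n11⇒n12  emit P2@[17:20]
[21] read 'a'  n12⇒n10 ·f
[22] read 'a'  n10⇒n18  emit P5@[20:22]
[23] read 'b'  n18⇒n11 ·f
[24] read 'a'  n11⇒n12  emit P2@[21:24]
[25] read 'c'  n12⇒n2 ·f
[26] read 'c'  n2⇒n3  emit P6@[25:26]
[27] read 'a'  n3⇒n15  emit P1@[25:27]
[28] read 'c'  n15⇒n16
[29] read 'a'  n16⇒n1 ·f
[30] read 'b'  n1⇒n0 ·f
[31] read 'c'  n0⇒n7
[32] read 'b'  n7⇒n0 ·f
[33] read 'a'  n0⇒n1
[34] read 'c'  n1⇒n2
[35] read 'c'  n2⇒n3  emit P6@[34:35]
[36] read 'c'  n3⇒n4  emit P6@[35:36]
[37] read 'b'  n4⇒n5
[38] read 'b'  n5⇒n6  emit P0@[33:38]
[39] read 'c'  n6⇒n7 ·f
[40] read 'c'  n7⇒n8  emit P6@[39:40]
[41] read 'c'  n8⇒n13  emit P6@[40:41]
[42] read 'c'  n13⇒n14  emit P3@[39:42],P6@[41:42]
[43] read 'a'  n14⇒n9 ·f  emit P1@[41:43]
[44] read 'a'  n9⇒n10 ·f
[45] read 'a'  n10⇒n18  emit P5@[43:45]
[46] read 'c'  n18⇒n2 ·f
[47] read 'c'  n2⇒n3  emit P6@[46:47]
[48] read 'c'  n3⇒n4  emit P6@[47:48]
[49] read 'b'  n4⇒n5
[50] read 'b'  n5⇒n6  emit P0@[45:50]
[51] read 'b'  n6⇒n0 ·f
[52] read 'a'  n0⇒n1
[53] read 'c'  n1⇒n2
[54] read 'c'  n2⇒n3  emit P6@[53:54]
[55] read 'a'  n3⇒n15  emit P1@[53:55]
[56] read 'c'  n15⇒n16
[57] read 'c'  n16⇒n17  emit P4@[52:57],P6@[56:57]
[58] read 'c'  n17⇒n4 ·f  emit P6@[57:58]
[59] read 'c'  n4⇒n14 ·f  emit P3@[56:59],P6@[58:59]
[60] read 'a'  n14⇒n9 ·f  emit P1@[58:60]
[61] read 'a'  n9⇒n10 ·f
[62] read 'b'  n10⇒n11
[63] read 'a'  n11⇒n12  emit P2@[60:63]
[64] read 'a'  n12⇒n10 ·f
[65] read 'c'  n10⇒n2 ·f
[66] read 'c'  n2⇒n3  emit P6@[65:66]
[67] read 'c'  n3⇒n4  emit P6@[66:67]
[68] read 'b'  n4⇒n5
[69] read 'b'  n5⇒n6  emit P0@[64:69]
[70] read 'a'  n6⇒n1 ·f
[71] read 'a'  n1⇒n10
[72] read 'a'  n10⇒n18  emit P5@[70:72]
[73] read 'a'  n18⇒n18 ·f  emit P5@[71:73]
[74] read 'b'  n18⇒n11 ·f
[75] read 'b'  n11⇒n0 ·f

All matches (sorted): [[2,6],[3,1],[5,4],[5,6],[6,1],[9,6],[10,1],[12,5],[14,2],[18,5],[20,2],[22,5],[24,2],[26,6],[27,1],[35,6],[36,6],[38,0],[40,6],[41,6],[42,3],[42,6],[43,1],[45,5],[47,6],[48,6],[50,0],[54,6],[55,1],[57,4],[57,6],[58,6],[59,3],[59,6],[60,1],[63,2],[66,6],[67,6],[69,0],[72,5],[73,5]]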